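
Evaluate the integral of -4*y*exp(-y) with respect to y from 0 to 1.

Integrate by parts once (u = y, dv = -4*exp(-y) dy).
An antiderivative is F(y) = (4*y + 4)*exp(-y).
Then F(1) - F(0) = (8*exp(-1)) - (4) = -4 + 8*exp(-1).

-4 + 8*exp(-1)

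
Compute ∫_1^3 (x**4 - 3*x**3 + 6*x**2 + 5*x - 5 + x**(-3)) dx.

2288/45

By the power rule, an antiderivative is F(x) = x**5/5 - 3*x**4/4 + 2*x**3 + 5*x**2/2 - 5*x - 1/(2*x**2).
Then F(3) - F(1) = (8873/180) - (-31/20) = 2288/45.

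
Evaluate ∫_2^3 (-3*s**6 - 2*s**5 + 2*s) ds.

By the power rule, an antiderivative is F(s) = -3*s**7/7 - s**6/3 + s**2.
Then F(3) - F(2) = (-8199/7) - (-1516/21) = -23081/21.

-23081/21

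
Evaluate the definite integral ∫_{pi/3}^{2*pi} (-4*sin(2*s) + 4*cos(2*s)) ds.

3 - sqrt(3)

An antiderivative is F(s) = 2*sin(2*s) + 2*cos(2*s).
Then F(2*pi) - F(pi/3) = (2) - (-1 + sqrt(3)) = 3 - sqrt(3).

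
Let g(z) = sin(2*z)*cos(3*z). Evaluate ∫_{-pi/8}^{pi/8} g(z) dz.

0

Use the identity sin(2*z)cos(3*z) = [sin(5*z) + sin(-z)]/2.
An antiderivative is F(z) = cos(z)/2 - cos(5*z)/10.
Then F(pi/8) - F(-pi/8) = (sqrt(2 - sqrt(2))/20 + sqrt(sqrt(2) + 2)/4) - (sqrt(2 - sqrt(2))/20 + sqrt(sqrt(2) + 2)/4) = 0.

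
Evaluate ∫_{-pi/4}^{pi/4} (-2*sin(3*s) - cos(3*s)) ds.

-sqrt(2)/3

An antiderivative is F(s) = -sin(3*s)/3 + 2*cos(3*s)/3.
Then F(pi/4) - F(-pi/4) = (-sqrt(2)/2) - (-sqrt(2)/6) = -sqrt(2)/3.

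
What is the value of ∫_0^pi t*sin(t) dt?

pi

Integrate by parts once (u = t, dv = sin(t) dt).
An antiderivative is F(t) = -t*cos(t) + sin(t).
Then F(pi) - F(0) = (pi) - (0) = pi.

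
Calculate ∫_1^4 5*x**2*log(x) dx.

-35 + 640*log(2)/3

Integrate by parts once (u = ln x, dv = 5*x**2 dx).
An antiderivative is F(x) = 5*x**3*(3*log(x) - 1)/9.
Then F(4) - F(1) = (-320/9 + 640*log(2)/3) - (-5/9) = -35 + 640*log(2)/3.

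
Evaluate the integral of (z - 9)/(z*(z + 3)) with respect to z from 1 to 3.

log(3/16)

Factor the denominator: z**2 + 3*z = (z + 3)z.
Partial fractions: (z - 9)/(z*(z + 3)) = 4/(z + 3) - 3/z.
An antiderivative is F(z) = -3*log(z) + 4*log(z + 3).
Then F(3) - F(1) = (log(48)) - (8*log(2)) = log(3/16).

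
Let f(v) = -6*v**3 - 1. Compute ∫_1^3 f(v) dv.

By the power rule, an antiderivative is F(v) = -3*v**4/2 - v.
Then F(3) - F(1) = (-249/2) - (-5/2) = -122.

-122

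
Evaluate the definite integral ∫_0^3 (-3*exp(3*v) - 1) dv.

-exp(9) - 2

An antiderivative is F(v) = -exp(3*v) - v.
Then F(3) - F(0) = (-exp(9) - 3) - (-1) = -exp(9) - 2.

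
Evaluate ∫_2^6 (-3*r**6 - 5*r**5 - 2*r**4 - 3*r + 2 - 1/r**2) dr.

-5665881/35

By the power rule, an antiderivative is F(r) = -3*r**7/7 - 5*r**6/6 - 2*r**5/5 - 3*r**2/2 + 2*r + 1/r.
Then F(6) - F(2) = (-34021009/210) - (-25723/210) = -5665881/35.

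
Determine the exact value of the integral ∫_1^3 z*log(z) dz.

Integrate by parts once (u = ln z, dv = z dz).
An antiderivative is F(z) = z**2*(2*log(z) - 1)/4.
Then F(3) - F(1) = (-9/4 + 9*log(3)/2) - (-1/4) = -2 + 9*log(3)/2.

-2 + 9*log(3)/2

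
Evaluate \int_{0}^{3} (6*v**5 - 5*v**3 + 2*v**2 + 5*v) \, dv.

By the power rule, an antiderivative is F(v) = v**6 - 5*v**4/4 + 2*v**3/3 + 5*v**2/2.
Then F(3) - F(0) = (2673/4) - (0) = 2673/4.

2673/4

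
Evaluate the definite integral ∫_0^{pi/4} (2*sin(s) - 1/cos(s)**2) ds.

An antiderivative is F(s) = -2*cos(s) - tan(s).
Then F(pi/4) - F(0) = (-sqrt(2) - 1) - (-2) = 1 - sqrt(2).

1 - sqrt(2)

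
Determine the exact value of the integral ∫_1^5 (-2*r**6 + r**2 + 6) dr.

-467372/21

By the power rule, an antiderivative is F(r) = -2*r**7/7 + r**3/3 + 6*r.
Then F(5) - F(1) = (-467245/21) - (127/21) = -467372/21.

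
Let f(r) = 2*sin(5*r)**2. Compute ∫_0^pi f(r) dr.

pi

Use the identity sin^2(5*r) = (1 - cos(10*r))/2.
An antiderivative is F(r) = r - sin(10*r)/10.
Then F(pi) - F(0) = (pi) - (0) = pi.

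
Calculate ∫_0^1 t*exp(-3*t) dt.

(-4 + exp(3))*exp(-3)/9

Integrate by parts once (u = t, dv = exp(-3*t) dt).
An antiderivative is F(t) = (-3*t - 1)*exp(-3*t)/9.
Then F(1) - F(0) = (-4*exp(-3)/9) - (-1/9) = (-4 + exp(3))*exp(-3)/9.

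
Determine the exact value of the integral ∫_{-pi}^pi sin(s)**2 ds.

pi

Use the identity sin^2(s) = (1 - cos(2*s))/2.
An antiderivative is F(s) = s/2 - sin(2*s)/4.
Then F(pi) - F(-pi) = (pi/2) - (-pi/2) = pi.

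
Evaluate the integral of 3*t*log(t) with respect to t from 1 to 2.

-9/4 + log(64)

Integrate by parts once (u = ln t, dv = 3*t dt).
An antiderivative is F(t) = 3*t**2*(2*log(t) - 1)/4.
Then F(2) - F(1) = (-3 + log(64)) - (-3/4) = -9/4 + log(64).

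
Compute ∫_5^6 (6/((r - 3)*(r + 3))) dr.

log(4/3)

Factor the denominator: r**2 - 9 = (r + 3)(r - 3).
Partial fractions: 6/((r - 3)*(r + 3)) = -1/(r + 3) + 1/(r - 3).
An antiderivative is F(r) = log(r - 3) - log(r + 3).
Then F(6) - F(5) = (-log(3)) - (-log(4)) = log(4/3).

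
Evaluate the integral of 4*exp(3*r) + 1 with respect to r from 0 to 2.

An antiderivative is F(r) = 4*exp(3*r)/3 + r.
Then F(2) - F(0) = (2 + 4*exp(6)/3) - (4/3) = 2/3 + 4*exp(6)/3.

2/3 + 4*exp(6)/3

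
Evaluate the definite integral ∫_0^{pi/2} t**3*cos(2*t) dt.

3/4 - 3*pi**2/16

Integrate by parts 3 times (u = t^3, dv = cos(2*t) dt).
An antiderivative is F(t) = t**3*sin(2*t)/2 + 3*t**2*cos(2*t)/4 - 3*t*sin(2*t)/4 - 3*cos(2*t)/8.
Then F(pi/2) - F(0) = (3/8 - 3*pi**2/16) - (-3/8) = 3/4 - 3*pi**2/16.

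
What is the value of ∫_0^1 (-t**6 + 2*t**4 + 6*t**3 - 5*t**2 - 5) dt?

By the power rule, an antiderivative is F(t) = -t**7/7 + 2*t**5/5 + 3*t**4/2 - 5*t**3/3 - 5*t.
Then F(1) - F(0) = (-1031/210) - (0) = -1031/210.

-1031/210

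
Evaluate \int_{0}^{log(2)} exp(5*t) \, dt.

Let u = exp(t), so du = exp(t) dt. When t = 0, u = 1; when t = log(2), u = 2.
The integral becomes ∫ u**4 du from 1 to 2, with antiderivative u**5/5.
Back in t: F(t) = exp(5*t)/5.
Then F(log(2)) - F(0) = (32/5) - (1/5) = 31/5.

31/5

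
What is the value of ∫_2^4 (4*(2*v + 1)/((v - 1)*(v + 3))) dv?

Factor the denominator: v**2 + 2*v - 3 = (v + 3)(v - 1).
Partial fractions: 4*(2*v + 1)/((v - 1)*(v + 3)) = 5/(v + 3) + 3/(v - 1).
An antiderivative is F(v) = 3*log(v - 1) + 5*log(v + 3).
Then F(4) - F(2) = (3*log(3) + 5*log(7)) - (5*log(5)) = -5*log(5) + 3*log(3) + 5*log(7).

-5*log(5) + 3*log(3) + 5*log(7)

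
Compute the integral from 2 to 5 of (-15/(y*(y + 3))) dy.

-10*log(5) + 20*log(2)

Factor the denominator: y**2 + 3*y = (y + 3)y.
Partial fractions: -15/(y*(y + 3)) = 5/(y + 3) - 5/y.
An antiderivative is F(y) = -5*log(y) + 5*log(y + 3).
Then F(5) - F(2) = (-5*log(5) + 15*log(2)) - (-5*log(2) + 5*log(5)) = -10*log(5) + 20*log(2).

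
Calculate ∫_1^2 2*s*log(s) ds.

-3/2 + log(16)

Integrate by parts once (u = ln s, dv = 2*s ds).
An antiderivative is F(s) = s**2*(2*log(s) - 1)/2.
Then F(2) - F(1) = (-2 + log(16)) - (-1/2) = -3/2 + log(16).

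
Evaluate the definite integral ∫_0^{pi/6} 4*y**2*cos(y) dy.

-4 + pi**2/18 + 2*sqrt(3)*pi/3

Integrate by parts twice (u = y^2, dv = 4*cos(y) dy).
An antiderivative is F(y) = 4*y**2*sin(y) + 8*y*cos(y) - 8*sin(y).
Then F(pi/6) - F(0) = (-4 + pi**2/18 + 2*sqrt(3)*pi/3) - (0) = -4 + pi**2/18 + 2*sqrt(3)*pi/3.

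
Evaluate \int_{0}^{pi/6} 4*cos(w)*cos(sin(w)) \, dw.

Let u = sin(w), so du = cos(w) dw. When w = 0, u = 0; when w = pi/6, u = 1/2.
The integral becomes 4·∫ cos(u) du from 0 to 1/2, with antiderivative 4*sin(u).
Back in w: F(w) = 4*sin(sin(w)).
Then F(pi/6) - F(0) = (4*sin(1/2)) - (0) = 4*sin(1/2).

4*sin(1/2)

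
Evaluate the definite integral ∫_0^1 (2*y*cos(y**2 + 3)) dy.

sin(4) - sin(3)

Let u = y**2 + 3, so du = 2*y dy. When y = 0, u = 3; when y = 1, u = 4.
The integral becomes ∫ cos(u) du from 3 to 4, with antiderivative sin(u).
Back in y: F(y) = sin(y**2 + 3).
Then F(1) - F(0) = (sin(4)) - (sin(3)) = sin(4) - sin(3).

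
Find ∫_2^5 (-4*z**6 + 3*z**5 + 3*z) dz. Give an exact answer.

-257304/7

By the power rule, an antiderivative is F(z) = -4*z**7/7 + z**6/2 + 3*z**2/2.
Then F(5) - F(2) = (-257550/7) - (-246/7) = -257304/7.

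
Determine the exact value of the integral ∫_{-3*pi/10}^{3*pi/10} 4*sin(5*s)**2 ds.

6*pi/5

Use the identity sin^2(5*s) = (1 - cos(10*s))/2.
An antiderivative is F(s) = 2*s - sin(10*s)/5.
Then F(3*pi/10) - F(-3*pi/10) = (3*pi/5) - (-3*pi/5) = 6*pi/5.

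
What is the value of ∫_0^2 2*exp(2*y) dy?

Let u = 2*y, so du = 2 dy. When y = 0, u = 0; when y = 2, u = 4.
The integral becomes ∫ exp(u) du from 0 to 4, with antiderivative exp(u).
Back in y: F(y) = exp(2*y).
Then F(2) - F(0) = (exp(4)) - (1) = -1 + exp(4).

-1 + exp(4)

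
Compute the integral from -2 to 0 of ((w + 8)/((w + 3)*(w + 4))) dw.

-4*log(2) + 5*log(3)

Factor the denominator: w**2 + 7*w + 12 = (w + 4)(w + 3).
Partial fractions: (w + 8)/((w + 3)*(w + 4)) = -4/(w + 4) + 5/(w + 3).
An antiderivative is F(w) = 5*log(w + 3) - 4*log(w + 4).
Then F(0) - F(-2) = (-8*log(2) + 5*log(3)) - (-log(16)) = -4*log(2) + 5*log(3).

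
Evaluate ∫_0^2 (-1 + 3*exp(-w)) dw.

1 - 3*exp(-2)

An antiderivative is F(w) = -w - 3*exp(-w).
Then F(2) - F(0) = (-2 - 3*exp(-2)) - (-3) = 1 - 3*exp(-2).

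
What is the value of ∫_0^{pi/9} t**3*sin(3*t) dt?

Integrate by parts 3 times (u = t^3, dv = sin(3*t) dt).
An antiderivative is F(t) = -t**3*cos(3*t)/3 + t**2*sin(3*t)/3 + 2*t*cos(3*t)/9 - 2*sin(3*t)/27.
Then F(pi/9) - F(0) = (-sqrt(3)/27 - pi**3/4374 + sqrt(3)*pi**2/486 + pi/81) - (0) = -sqrt(3)/27 - pi**3/4374 + sqrt(3)*pi**2/486 + pi/81.

-sqrt(3)/27 - pi**3/4374 + sqrt(3)*pi**2/486 + pi/81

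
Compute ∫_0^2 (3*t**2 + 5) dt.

By the power rule, an antiderivative is F(t) = t**3 + 5*t.
Then F(2) - F(0) = (18) - (0) = 18.

18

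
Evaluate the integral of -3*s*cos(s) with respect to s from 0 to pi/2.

3 - 3*pi/2

Integrate by parts once (u = s, dv = -3*cos(s) ds).
An antiderivative is F(s) = -3*s*sin(s) - 3*cos(s).
Then F(pi/2) - F(0) = (-3*pi/2) - (-3) = 3 - 3*pi/2.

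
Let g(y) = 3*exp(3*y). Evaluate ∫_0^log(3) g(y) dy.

Let u = exp(y), so du = exp(y) dy. When y = 0, u = 1; when y = log(3), u = 3.
The integral becomes 3·∫ u**2 du from 1 to 3, with antiderivative u**3.
Back in y: F(y) = exp(3*y).
Then F(log(3)) - F(0) = (27) - (1) = 26.

26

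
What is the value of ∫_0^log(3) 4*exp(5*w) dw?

Let u = exp(w), so du = exp(w) dw. When w = 0, u = 1; when w = log(3), u = 3.
The integral becomes 4·∫ u**4 du from 1 to 3, with antiderivative 4*u**5/5.
Back in w: F(w) = 4*exp(5*w)/5.
Then F(log(3)) - F(0) = (972/5) - (4/5) = 968/5.

968/5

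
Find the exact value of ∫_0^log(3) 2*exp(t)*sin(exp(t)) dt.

Let u = exp(t), so du = exp(t) dt. When t = 0, u = 1; when t = log(3), u = 3.
The integral becomes 2·∫ sin(u) du from 1 to 3, with antiderivative -2*cos(u).
Back in t: F(t) = -2*cos(exp(t)).
Then F(log(3)) - F(0) = (-2*cos(3)) - (-2*cos(1)) = 2*cos(1) - 2*cos(3).

2*cos(1) - 2*cos(3)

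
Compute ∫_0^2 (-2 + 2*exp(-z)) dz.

An antiderivative is F(z) = -2*z - 2*exp(-z).
Then F(2) - F(0) = (-4 - 2*exp(-2)) - (-2) = -2 - 2*exp(-2).

-2 - 2*exp(-2)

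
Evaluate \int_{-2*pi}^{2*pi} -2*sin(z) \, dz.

An antiderivative is F(z) = 2*cos(z).
Then F(2*pi) - F(-2*pi) = (2) - (2) = 0.

0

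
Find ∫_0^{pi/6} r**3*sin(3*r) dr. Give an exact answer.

Integrate by parts 3 times (u = r^3, dv = sin(3*r) dr).
An antiderivative is F(r) = -r**3*cos(3*r)/3 + r**2*sin(3*r)/3 + 2*r*cos(3*r)/9 - 2*sin(3*r)/27.
Then F(pi/6) - F(0) = (-2/27 + pi**2/108) - (0) = -2/27 + pi**2/108.

-2/27 + pi**2/108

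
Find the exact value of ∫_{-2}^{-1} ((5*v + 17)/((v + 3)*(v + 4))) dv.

Factor the denominator: v**2 + 7*v + 12 = (v + 4)(v + 3).
Partial fractions: (5*v + 17)/((v + 3)*(v + 4)) = 3/(v + 4) + 2/(v + 3).
An antiderivative is F(v) = 2*log(v + 3) + 3*log(v + 4).
Then F(-1) - F(-2) = (2*log(2) + 3*log(3)) - (log(8)) = log(27/2).

log(27/2)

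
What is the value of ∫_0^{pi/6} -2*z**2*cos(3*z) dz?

4/27 - pi**2/54

Integrate by parts twice (u = z^2, dv = -2*cos(3*z) dz).
An antiderivative is F(z) = -2*z**2*sin(3*z)/3 - 4*z*cos(3*z)/9 + 4*sin(3*z)/27.
Then F(pi/6) - F(0) = (4/27 - pi**2/54) - (0) = 4/27 - pi**2/54.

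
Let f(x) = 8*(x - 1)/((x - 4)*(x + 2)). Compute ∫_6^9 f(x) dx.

Factor the denominator: x**2 - 2*x - 8 = (x + 2)(x - 4).
Partial fractions: 8*(x - 1)/((x - 4)*(x + 2)) = 4/(x + 2) + 4/(x - 4).
An antiderivative is F(x) = 4*log(x - 4) + 4*log(x + 2).
Then F(9) - F(6) = (4*log(5) + 4*log(11)) - (16*log(2)) = -16*log(2) + 4*log(5) + 4*log(11).

-16*log(2) + 4*log(5) + 4*log(11)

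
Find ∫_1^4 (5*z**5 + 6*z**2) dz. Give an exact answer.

By the power rule, an antiderivative is F(z) = 5*z**6/6 + 2*z**3.
Then F(4) - F(1) = (10624/3) - (17/6) = 7077/2.

7077/2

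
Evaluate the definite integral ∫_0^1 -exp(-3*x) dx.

An antiderivative is F(x) = exp(-3*x)/3.
Then F(1) - F(0) = (exp(-3)/3) - (1/3) = (1 - exp(3))*exp(-3)/3.

(1 - exp(3))*exp(-3)/3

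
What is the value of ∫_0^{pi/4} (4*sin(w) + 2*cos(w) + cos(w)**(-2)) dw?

An antiderivative is F(w) = 2*sin(w) - 4*cos(w) + tan(w).
Then F(pi/4) - F(0) = (1 - sqrt(2)) - (-4) = 5 - sqrt(2).

5 - sqrt(2)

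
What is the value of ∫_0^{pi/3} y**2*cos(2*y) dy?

-pi/12 - sqrt(3)/8 + sqrt(3)*pi**2/36

Integrate by parts twice (u = y^2, dv = cos(2*y) dy).
An antiderivative is F(y) = y**2*sin(2*y)/2 + y*cos(2*y)/2 - sin(2*y)/4.
Then F(pi/3) - F(0) = (-pi/12 - sqrt(3)/8 + sqrt(3)*pi**2/36) - (0) = -pi/12 - sqrt(3)/8 + sqrt(3)*pi**2/36.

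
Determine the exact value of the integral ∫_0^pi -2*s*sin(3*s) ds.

Integrate by parts once (u = s, dv = -2*sin(3*s) ds).
An antiderivative is F(s) = 2*s*cos(3*s)/3 - 2*sin(3*s)/9.
Then F(pi) - F(0) = (-2*pi/3) - (0) = -2*pi/3.

-2*pi/3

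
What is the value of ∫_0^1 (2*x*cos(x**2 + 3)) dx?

sin(4) - sin(3)

Let u = x**2 + 3, so du = 2*x dx. When x = 0, u = 3; when x = 1, u = 4.
The integral becomes ∫ cos(u) du from 3 to 4, with antiderivative sin(u).
Back in x: F(x) = sin(x**2 + 3).
Then F(1) - F(0) = (sin(4)) - (sin(3)) = sin(4) - sin(3).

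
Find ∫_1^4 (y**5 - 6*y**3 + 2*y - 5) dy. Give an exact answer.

By the power rule, an antiderivative is F(y) = y**6/6 - 3*y**4/2 + y**2 - 5*y.
Then F(4) - F(1) = (884/3) - (-16/3) = 300.

300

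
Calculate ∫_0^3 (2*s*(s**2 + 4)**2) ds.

Let u = s**2 + 4, so du = 2*s ds. When s = 0, u = 4; when s = 3, u = 13.
The integral becomes ∫ u**2 du from 4 to 13, with antiderivative u**3/3.
Back in s: F(s) = (s**2 + 4)**3/3.
Then F(3) - F(0) = (2197/3) - (64/3) = 711.

711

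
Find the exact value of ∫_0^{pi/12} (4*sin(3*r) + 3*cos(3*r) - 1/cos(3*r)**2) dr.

An antiderivative is F(r) = sin(3*r) - 4*cos(3*r)/3 - tan(3*r)/3.
Then F(pi/12) - F(0) = (-1/3 - sqrt(2)/6) - (-4/3) = 1 - sqrt(2)/6.

1 - sqrt(2)/6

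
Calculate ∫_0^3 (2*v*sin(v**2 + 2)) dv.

Let u = v**2 + 2, so du = 2*v dv. When v = 0, u = 2; when v = 3, u = 11.
The integral becomes ∫ sin(u) du from 2 to 11, with antiderivative -cos(u).
Back in v: F(v) = -cos(v**2 + 2).
Then F(3) - F(0) = (-cos(11)) - (-cos(2)) = cos(2) - cos(11).

cos(2) - cos(11)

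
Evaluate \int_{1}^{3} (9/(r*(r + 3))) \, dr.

Factor the denominator: r**2 + 3*r = (r + 3)r.
Partial fractions: 9/(r*(r + 3)) = -3/(r + 3) + 3/r.
An antiderivative is F(r) = 3*log(r) - 3*log(r + 3).
Then F(3) - F(1) = (-log(8)) - (-log(64)) = log(8).

log(8)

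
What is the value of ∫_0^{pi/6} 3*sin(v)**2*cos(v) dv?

1/8

Let u = sin(v), so du = cos(v) dv. When v = 0, u = 0; when v = pi/6, u = 1/2.
The integral becomes 3·∫ u**2 du from 0 to 1/2, with antiderivative u**3.
Back in v: F(v) = sin(v)**3.
Then F(pi/6) - F(0) = (1/8) - (0) = 1/8.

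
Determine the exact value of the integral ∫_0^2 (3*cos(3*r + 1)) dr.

Let u = 3*r + 1, so du = 3 dr. When r = 0, u = 1; when r = 2, u = 7.
The integral becomes ∫ cos(u) du from 1 to 7, with antiderivative sin(u).
Back in r: F(r) = sin(3*r + 1).
Then F(2) - F(0) = (sin(7)) - (sin(1)) = -sin(1) + sin(7).

-sin(1) + sin(7)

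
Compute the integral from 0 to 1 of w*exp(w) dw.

Integrate by parts once (u = w, dv = exp(w) dw).
An antiderivative is F(w) = (w - 1)*exp(w).
Then F(1) - F(0) = (0) - (-1) = 1.

1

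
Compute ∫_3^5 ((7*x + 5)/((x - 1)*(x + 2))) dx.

Factor the denominator: x**2 + x - 2 = (x + 2)(x - 1).
Partial fractions: (7*x + 5)/((x - 1)*(x + 2)) = 3/(x + 2) + 4/(x - 1).
An antiderivative is F(x) = 4*log(x - 1) + 3*log(x + 2).
Then F(5) - F(3) = (8*log(2) + 3*log(7)) - (4*log(2) + 3*log(5)) = -3*log(5) + 4*log(2) + 3*log(7).

-3*log(5) + 4*log(2) + 3*log(7)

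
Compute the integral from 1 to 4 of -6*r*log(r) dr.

45/2 - 96*log(2)

Integrate by parts once (u = ln r, dv = -6*r dr).
An antiderivative is F(r) = -3*r**2*(2*log(r) - 1)/2.
Then F(4) - F(1) = (24 - 96*log(2)) - (3/2) = 45/2 - 96*log(2).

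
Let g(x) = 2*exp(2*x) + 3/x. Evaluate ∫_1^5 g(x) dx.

-exp(2) + 3*log(5) + exp(10)

An antiderivative is F(x) = exp(2*x) + 3*log(x).
Then F(5) - F(1) = (3*log(5) + exp(10)) - (exp(2)) = -exp(2) + 3*log(5) + exp(10).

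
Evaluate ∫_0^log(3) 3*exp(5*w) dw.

Let u = exp(w), so du = exp(w) dw. When w = 0, u = 1; when w = log(3), u = 3.
The integral becomes 3·∫ u**4 du from 1 to 3, with antiderivative 3*u**5/5.
Back in w: F(w) = 3*exp(5*w)/5.
Then F(log(3)) - F(0) = (729/5) - (3/5) = 726/5.

726/5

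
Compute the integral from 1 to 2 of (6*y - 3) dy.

By the power rule, an antiderivative is F(y) = 3*y**2 - 3*y.
Then F(2) - F(1) = (6) - (0) = 6.

6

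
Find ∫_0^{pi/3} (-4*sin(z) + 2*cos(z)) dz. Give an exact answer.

An antiderivative is F(z) = 2*sin(z) + 4*cos(z).
Then F(pi/3) - F(0) = (sqrt(3) + 2) - (4) = -2 + sqrt(3).

-2 + sqrt(3)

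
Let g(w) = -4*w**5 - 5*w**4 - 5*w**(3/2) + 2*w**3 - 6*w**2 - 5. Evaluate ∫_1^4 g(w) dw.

By the power rule, an antiderivative is F(w) = -2*w**6/3 - 2*w**(5/2) - w**5 + w**4/2 - 2*w**3 - 5*w.
Then F(4) - F(1) = (-11516/3) - (-61/6) = -7657/2.

-7657/2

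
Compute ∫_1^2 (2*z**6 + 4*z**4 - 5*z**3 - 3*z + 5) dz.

By the power rule, an antiderivative is F(z) = 2*z**7/7 + 4*z**5/5 - 5*z**4/4 - 3*z**2/2 + 5*z.
Then F(2) - F(1) = (1616/35) - (467/140) = 5997/140.

5997/140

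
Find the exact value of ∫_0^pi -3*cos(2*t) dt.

0

An antiderivative is F(t) = -3*sin(2*t)/2.
Then F(pi) - F(0) = (0) - (0) = 0.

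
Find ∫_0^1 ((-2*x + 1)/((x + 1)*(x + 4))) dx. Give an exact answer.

-3*log(5) + 7*log(2)

Factor the denominator: x**2 + 5*x + 4 = (x + 4)(x + 1).
Partial fractions: (-2*x + 1)/((x + 1)*(x + 4)) = -3/(x + 4) + 1/(x + 1).
An antiderivative is F(x) = log(x + 1) - 3*log(x + 4).
Then F(1) - F(0) = (-3*log(5) + log(2)) - (-log(64)) = -3*log(5) + 7*log(2).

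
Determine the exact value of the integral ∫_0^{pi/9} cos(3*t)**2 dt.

Use the identity cos^2(3*t) = (1 + cos(6*t))/2.
An antiderivative is F(t) = t/2 + sin(6*t)/12.
Then F(pi/9) - F(0) = (sqrt(3)/24 + pi/18) - (0) = sqrt(3)/24 + pi/18.

sqrt(3)/24 + pi/18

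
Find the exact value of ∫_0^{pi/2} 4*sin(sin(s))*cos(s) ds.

Let u = sin(s), so du = cos(s) ds. When s = 0, u = 0; when s = pi/2, u = 1.
The integral becomes 4·∫ sin(u) du from 0 to 1, with antiderivative -4*cos(u).
Back in s: F(s) = -4*cos(sin(s)).
Then F(pi/2) - F(0) = (-4*cos(1)) - (-4) = 4 - 4*cos(1).

4 - 4*cos(1)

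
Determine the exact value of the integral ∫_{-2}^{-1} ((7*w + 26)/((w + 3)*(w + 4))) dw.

log(72)

Factor the denominator: w**2 + 7*w + 12 = (w + 4)(w + 3).
Partial fractions: (7*w + 26)/((w + 3)*(w + 4)) = 2/(w + 4) + 5/(w + 3).
An antiderivative is F(w) = 5*log(w + 3) + 2*log(w + 4).
Then F(-1) - F(-2) = (2*log(3) + 5*log(2)) - (log(4)) = log(72).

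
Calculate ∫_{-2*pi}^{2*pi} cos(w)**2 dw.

2*pi

Use the identity cos^2(w) = (1 + cos(2*w))/2.
An antiderivative is F(w) = w/2 + sin(2*w)/4.
Then F(2*pi) - F(-2*pi) = (pi) - (-pi) = 2*pi.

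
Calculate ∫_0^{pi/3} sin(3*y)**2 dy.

Use the identity sin^2(3*y) = (1 - cos(6*y))/2.
An antiderivative is F(y) = y/2 - sin(6*y)/12.
Then F(pi/3) - F(0) = (pi/6) - (0) = pi/6.

pi/6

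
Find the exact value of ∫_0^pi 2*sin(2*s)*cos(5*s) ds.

-8/21

Use the identity sin(2*s)cos(5*s) = [sin(7*s) + sin(-3*s)]/2.
An antiderivative is F(s) = cos(3*s)/3 - cos(7*s)/7.
Then F(pi) - F(0) = (-4/21) - (4/21) = -8/21.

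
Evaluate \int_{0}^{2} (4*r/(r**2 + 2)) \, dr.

log(9)

Let u = r**2 + 2, so du = 2*r dr. When r = 0, u = 2; when r = 2, u = 6.
The integral becomes 2·∫ 1/u du from 2 to 6, with antiderivative 2*log(u).
Back in r: F(r) = 2*log(r**2 + 2).
Then F(2) - F(0) = (log(36)) - (log(4)) = log(9).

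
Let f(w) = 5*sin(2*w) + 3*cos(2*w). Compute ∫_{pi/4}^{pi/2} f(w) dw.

An antiderivative is F(w) = 3*sin(2*w)/2 - 5*cos(2*w)/2.
Then F(pi/2) - F(pi/4) = (5/2) - (3/2) = 1.

1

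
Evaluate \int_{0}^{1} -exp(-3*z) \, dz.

An antiderivative is F(z) = exp(-3*z)/3.
Then F(1) - F(0) = (exp(-3)/3) - (1/3) = (1 - exp(3))*exp(-3)/3.

(1 - exp(3))*exp(-3)/3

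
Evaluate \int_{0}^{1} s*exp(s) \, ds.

1

Integrate by parts once (u = s, dv = exp(s) ds).
An antiderivative is F(s) = (s - 1)*exp(s).
Then F(1) - F(0) = (0) - (-1) = 1.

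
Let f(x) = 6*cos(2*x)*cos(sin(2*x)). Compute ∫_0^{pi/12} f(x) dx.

3*sin(1/2)

Let u = sin(2*x), so du = 2*cos(2*x) dx. When x = 0, u = 0; when x = pi/12, u = 1/2.
The integral becomes 3·∫ cos(u) du from 0 to 1/2, with antiderivative 3*sin(u).
Back in x: F(x) = 3*sin(sin(2*x)).
Then F(pi/12) - F(0) = (3*sin(1/2)) - (0) = 3*sin(1/2).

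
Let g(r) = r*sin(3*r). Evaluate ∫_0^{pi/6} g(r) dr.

Integrate by parts once (u = r, dv = sin(3*r) dr).
An antiderivative is F(r) = -r*cos(3*r)/3 + sin(3*r)/9.
Then F(pi/6) - F(0) = (1/9) - (0) = 1/9.

1/9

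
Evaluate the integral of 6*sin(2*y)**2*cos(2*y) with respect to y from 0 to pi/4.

1

Let u = sin(2*y), so du = 2*cos(2*y) dy. When y = 0, u = 0; when y = pi/4, u = 1.
The integral becomes 3·∫ u**2 du from 0 to 1, with antiderivative u**3.
Back in y: F(y) = sin(2*y)**3.
Then F(pi/4) - F(0) = (1) - (0) = 1.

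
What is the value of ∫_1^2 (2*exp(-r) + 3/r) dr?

An antiderivative is F(r) = 3*log(r) - 2*exp(-r).
Then F(2) - F(1) = (-2*exp(-2) + 3*log(2)) - (-2*exp(-1)) = -2*exp(-2) + 2*exp(-1) + 3*log(2).

-2*exp(-2) + 2*exp(-1) + 3*log(2)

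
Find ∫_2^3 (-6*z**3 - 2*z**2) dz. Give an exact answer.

By the power rule, an antiderivative is F(z) = -3*z**4/2 - 2*z**3/3.
Then F(3) - F(2) = (-279/2) - (-88/3) = -661/6.

-661/6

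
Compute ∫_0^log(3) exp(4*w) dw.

20

Let u = exp(w), so du = exp(w) dw. When w = 0, u = 1; when w = log(3), u = 3.
The integral becomes ∫ u**3 du from 1 to 3, with antiderivative u**4/4.
Back in w: F(w) = exp(4*w)/4.
Then F(log(3)) - F(0) = (81/4) - (1/4) = 20.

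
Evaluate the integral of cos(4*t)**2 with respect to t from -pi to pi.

Use the identity cos^2(4*t) = (1 + cos(8*t))/2.
An antiderivative is F(t) = t/2 + sin(8*t)/16.
Then F(pi) - F(-pi) = (pi/2) - (-pi/2) = pi.

pi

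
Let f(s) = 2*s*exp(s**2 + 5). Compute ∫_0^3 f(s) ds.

Let u = s**2 + 5, so du = 2*s ds. When s = 0, u = 5; when s = 3, u = 14.
The integral becomes ∫ exp(u) du from 5 to 14, with antiderivative exp(u).
Back in s: F(s) = exp(s**2 + 5).
Then F(3) - F(0) = (exp(14)) - (exp(5)) = -exp(5) + exp(14).

-exp(5) + exp(14)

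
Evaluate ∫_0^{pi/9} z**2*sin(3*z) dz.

-1/27 - pi**2/486 + sqrt(3)*pi/81

Integrate by parts twice (u = z^2, dv = sin(3*z) dz).
An antiderivative is F(z) = -z**2*cos(3*z)/3 + 2*z*sin(3*z)/9 + 2*cos(3*z)/27.
Then F(pi/9) - F(0) = (-pi**2/486 + 1/27 + sqrt(3)*pi/81) - (2/27) = -1/27 - pi**2/486 + sqrt(3)*pi/81.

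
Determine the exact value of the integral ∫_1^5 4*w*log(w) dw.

Integrate by parts once (u = ln w, dv = 4*w dw).
An antiderivative is F(w) = w**2*(2*log(w) - 1).
Then F(5) - F(1) = (-25 + 50*log(5)) - (-1) = -24 + 50*log(5).

-24 + 50*log(5)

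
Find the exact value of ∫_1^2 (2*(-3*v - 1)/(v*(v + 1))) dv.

Factor the denominator: v**2 + v = (v + 1)v.
Partial fractions: 2*(-3*v - 1)/(v*(v + 1)) = -4/(v + 1) - 2/v.
An antiderivative is F(v) = -2*log(v) - 4*log(v + 1).
Then F(2) - F(1) = (-4*log(3) - 2*log(2)) - (-log(16)) = log(4/81).

log(4/81)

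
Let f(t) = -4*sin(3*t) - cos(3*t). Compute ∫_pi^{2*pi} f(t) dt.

An antiderivative is F(t) = -sin(3*t)/3 + 4*cos(3*t)/3.
Then F(2*pi) - F(pi) = (4/3) - (-4/3) = 8/3.

8/3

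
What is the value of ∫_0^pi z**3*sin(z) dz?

Integrate by parts 3 times (u = z^3, dv = sin(z) dz).
An antiderivative is F(z) = -z**3*cos(z) + 3*z**2*sin(z) + 6*z*cos(z) - 6*sin(z).
Then F(pi) - F(0) = (pi*(-6 + pi**2)) - (0) = pi*(-6 + pi**2).

pi*(-6 + pi**2)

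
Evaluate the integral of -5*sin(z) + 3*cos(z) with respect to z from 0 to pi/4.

An antiderivative is F(z) = 3*sin(z) + 5*cos(z).
Then F(pi/4) - F(0) = (4*sqrt(2)) - (5) = -5 + 4*sqrt(2).

-5 + 4*sqrt(2)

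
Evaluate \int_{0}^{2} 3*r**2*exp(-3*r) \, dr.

2/9 - 50*exp(-6)/9

Integrate by parts twice (u = r^2, dv = 3*exp(-3*r) dr).
An antiderivative is F(r) = (-9*r**2 - 6*r - 2)*exp(-3*r)/9.
Then F(2) - F(0) = (-50*exp(-6)/9) - (-2/9) = 2/9 - 50*exp(-6)/9.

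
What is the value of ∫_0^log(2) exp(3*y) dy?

Let u = exp(y), so du = exp(y) dy. When y = 0, u = 1; when y = log(2), u = 2.
The integral becomes ∫ u**2 du from 1 to 2, with antiderivative u**3/3.
Back in y: F(y) = exp(3*y)/3.
Then F(log(2)) - F(0) = (8/3) - (1/3) = 7/3.

7/3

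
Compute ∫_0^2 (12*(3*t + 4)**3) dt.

9744

Let u = 3*t + 4, so du = 3 dt. When t = 0, u = 4; when t = 2, u = 10.
The integral becomes 4·∫ u**3 du from 4 to 10, with antiderivative u**4.
Back in t: F(t) = (3*t + 4)**4.
Then F(2) - F(0) = (10000) - (256) = 9744.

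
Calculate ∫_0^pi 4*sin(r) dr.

An antiderivative is F(r) = -4*cos(r).
Then F(pi) - F(0) = (4) - (-4) = 8.

8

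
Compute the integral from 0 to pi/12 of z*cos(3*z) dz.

Integrate by parts once (u = z, dv = cos(3*z) dz).
An antiderivative is F(z) = z*sin(3*z)/3 + cos(3*z)/9.
Then F(pi/12) - F(0) = (sqrt(2)*(pi + 4)/72) - (1/9) = -1/9 + sqrt(2)*pi/72 + sqrt(2)/18.

-1/9 + sqrt(2)*pi/72 + sqrt(2)/18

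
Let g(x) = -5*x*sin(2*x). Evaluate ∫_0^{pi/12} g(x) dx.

Integrate by parts once (u = x, dv = -5*sin(2*x) dx).
An antiderivative is F(x) = 5*x*cos(2*x)/2 - 5*sin(2*x)/4.
Then F(pi/12) - F(0) = (-5/8 + 5*sqrt(3)*pi/48) - (0) = -5/8 + 5*sqrt(3)*pi/48.

-5/8 + 5*sqrt(3)*pi/48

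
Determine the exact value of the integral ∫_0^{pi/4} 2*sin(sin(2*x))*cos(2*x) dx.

Let u = sin(2*x), so du = 2*cos(2*x) dx. When x = 0, u = 0; when x = pi/4, u = 1.
The integral becomes ∫ sin(u) du from 0 to 1, with antiderivative -cos(u).
Back in x: F(x) = -cos(sin(2*x)).
Then F(pi/4) - F(0) = (-cos(1)) - (-1) = 1 - cos(1).

1 - cos(1)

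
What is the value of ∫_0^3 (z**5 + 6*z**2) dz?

By the power rule, an antiderivative is F(z) = z**6/6 + 2*z**3.
Then F(3) - F(0) = (351/2) - (0) = 351/2.

351/2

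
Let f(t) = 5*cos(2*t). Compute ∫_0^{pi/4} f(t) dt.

5/2

An antiderivative is F(t) = 5*sin(2*t)/2.
Then F(pi/4) - F(0) = (5/2) - (0) = 5/2.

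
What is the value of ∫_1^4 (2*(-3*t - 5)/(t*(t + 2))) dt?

Factor the denominator: t**2 + 2*t = (t + 2)t.
Partial fractions: 2*(-3*t - 5)/(t*(t + 2)) = -1/(t + 2) - 5/t.
An antiderivative is F(t) = -5*log(t) - log(t + 2).
Then F(4) - F(1) = (-11*log(2) - log(3)) - (-log(3)) = -11*log(2).

-11*log(2)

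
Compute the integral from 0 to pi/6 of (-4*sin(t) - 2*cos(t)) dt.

-5 + 2*sqrt(3)

An antiderivative is F(t) = -2*sin(t) + 4*cos(t).
Then F(pi/6) - F(0) = (-1 + 2*sqrt(3)) - (4) = -5 + 2*sqrt(3).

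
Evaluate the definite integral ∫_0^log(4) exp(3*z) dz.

21

Let u = exp(z), so du = exp(z) dz. When z = 0, u = 1; when z = log(4), u = 4.
The integral becomes ∫ u**2 du from 1 to 4, with antiderivative u**3/3.
Back in z: F(z) = exp(3*z)/3.
Then F(log(4)) - F(0) = (64/3) - (1/3) = 21.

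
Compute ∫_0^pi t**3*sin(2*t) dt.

Integrate by parts 3 times (u = t^3, dv = sin(2*t) dt).
An antiderivative is F(t) = -t**3*cos(2*t)/2 + 3*t**2*sin(2*t)/4 + 3*t*cos(2*t)/4 - 3*sin(2*t)/8.
Then F(pi) - F(0) = (pi*(3 - 2*pi**2)/4) - (0) = pi*(3 - 2*pi**2)/4.

pi*(3 - 2*pi**2)/4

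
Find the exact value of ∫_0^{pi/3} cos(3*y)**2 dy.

Use the identity cos^2(3*y) = (1 + cos(6*y))/2.
An antiderivative is F(y) = y/2 + sin(6*y)/12.
Then F(pi/3) - F(0) = (pi/6) - (0) = pi/6.

pi/6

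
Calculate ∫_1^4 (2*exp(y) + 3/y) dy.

-2*exp(1) + 6*log(2) + 2*exp(4)

An antiderivative is F(y) = 2*exp(y) + 3*log(y).
Then F(4) - F(1) = (log(64) + 2*exp(4)) - (2*exp(1)) = -2*exp(1) + 6*log(2) + 2*exp(4).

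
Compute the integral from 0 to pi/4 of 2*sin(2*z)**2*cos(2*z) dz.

1/3

Let u = sin(2*z), so du = 2*cos(2*z) dz. When z = 0, u = 0; when z = pi/4, u = 1.
The integral becomes ∫ u**2 du from 0 to 1, with antiderivative u**3/3.
Back in z: F(z) = sin(2*z)**3/3.
Then F(pi/4) - F(0) = (1/3) - (0) = 1/3.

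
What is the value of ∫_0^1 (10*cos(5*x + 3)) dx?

Let u = 5*x + 3, so du = 5 dx. When x = 0, u = 3; when x = 1, u = 8.
The integral becomes 2·∫ cos(u) du from 3 to 8, with antiderivative 2*sin(u).
Back in x: F(x) = 2*sin(5*x + 3).
Then F(1) - F(0) = (2*sin(8)) - (2*sin(3)) = -2*sin(3) + 2*sin(8).

-2*sin(3) + 2*sin(8)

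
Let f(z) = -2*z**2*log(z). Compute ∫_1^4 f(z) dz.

Integrate by parts once (u = ln z, dv = -2*z**2 dz).
An antiderivative is F(z) = -2*z**3*(3*log(z) - 1)/9.
Then F(4) - F(1) = (128/9 - 256*log(2)/3) - (2/9) = 14 - 256*log(2)/3.

14 - 256*log(2)/3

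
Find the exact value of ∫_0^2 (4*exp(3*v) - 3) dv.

-22/3 + 4*exp(6)/3

An antiderivative is F(v) = 4*exp(3*v)/3 - 3*v.
Then F(2) - F(0) = (-6 + 4*exp(6)/3) - (4/3) = -22/3 + 4*exp(6)/3.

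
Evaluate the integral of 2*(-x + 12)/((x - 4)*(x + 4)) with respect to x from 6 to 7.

-4*log(11) + 2*log(2) + 2*log(3) + 4*log(5)

Factor the denominator: x**2 - 16 = (x + 4)(x - 4).
Partial fractions: 2*(-x + 12)/((x - 4)*(x + 4)) = -4/(x + 4) + 2/(x - 4).
An antiderivative is F(x) = 2*log(x - 4) - 4*log(x + 4).
Then F(7) - F(6) = (-4*log(11) + 2*log(3)) - (-4*log(5) - 2*log(2)) = -4*log(11) + 2*log(2) + 2*log(3) + 4*log(5).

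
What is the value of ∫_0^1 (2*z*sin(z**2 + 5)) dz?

-cos(6) + cos(5)

Let u = z**2 + 5, so du = 2*z dz. When z = 0, u = 5; when z = 1, u = 6.
The integral becomes ∫ sin(u) du from 5 to 6, with antiderivative -cos(u).
Back in z: F(z) = -cos(z**2 + 5).
Then F(1) - F(0) = (-cos(6)) - (-cos(5)) = -cos(6) + cos(5).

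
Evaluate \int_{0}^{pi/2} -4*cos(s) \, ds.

-4

An antiderivative is F(s) = -4*sin(s).
Then F(pi/2) - F(0) = (-4) - (0) = -4.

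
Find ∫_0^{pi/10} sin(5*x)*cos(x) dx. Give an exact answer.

7/32 - sqrt(5)/96

Use the identity sin(5*x)cos(x) = [sin(6*x) + sin(4*x)]/2.
An antiderivative is F(x) = -cos(4*x)/8 - cos(6*x)/12.
Then F(pi/10) - F(0) = (1/96 - sqrt(5)/96) - (-5/24) = 7/32 - sqrt(5)/96.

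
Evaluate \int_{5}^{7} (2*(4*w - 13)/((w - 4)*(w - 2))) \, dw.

Factor the denominator: w**2 - 6*w + 8 = (w - 2)(w - 4).
Partial fractions: 2*(4*w - 13)/((w - 4)*(w - 2)) = 5/(w - 2) + 3/(w - 4).
An antiderivative is F(w) = 3*log(w - 4) + 5*log(w - 2).
Then F(7) - F(5) = (3*log(3) + 5*log(5)) - (5*log(3)) = -2*log(3) + 5*log(5).

-2*log(3) + 5*log(5)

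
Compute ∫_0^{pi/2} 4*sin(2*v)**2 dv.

Use the identity sin^2(2*v) = (1 - cos(4*v))/2.
An antiderivative is F(v) = 2*v - sin(4*v)/2.
Then F(pi/2) - F(0) = (pi) - (0) = pi.

pi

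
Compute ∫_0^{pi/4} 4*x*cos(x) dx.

-4 + sqrt(2)*pi/2 + 2*sqrt(2)

Integrate by parts once (u = x, dv = 4*cos(x) dx).
An antiderivative is F(x) = 4*x*sin(x) + 4*cos(x).
Then F(pi/4) - F(0) = (sqrt(2)*(pi + 4)/2) - (4) = -4 + sqrt(2)*pi/2 + 2*sqrt(2).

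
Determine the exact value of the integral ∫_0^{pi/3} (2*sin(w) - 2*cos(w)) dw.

1 - sqrt(3)

An antiderivative is F(w) = -2*sin(w) - 2*cos(w).
Then F(pi/3) - F(0) = (-sqrt(3) - 1) - (-2) = 1 - sqrt(3).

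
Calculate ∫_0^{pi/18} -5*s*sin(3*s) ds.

-5/18 + 5*sqrt(3)*pi/108

Integrate by parts once (u = s, dv = -5*sin(3*s) ds).
An antiderivative is F(s) = 5*s*cos(3*s)/3 - 5*sin(3*s)/9.
Then F(pi/18) - F(0) = (-5/18 + 5*sqrt(3)*pi/108) - (0) = -5/18 + 5*sqrt(3)*pi/108.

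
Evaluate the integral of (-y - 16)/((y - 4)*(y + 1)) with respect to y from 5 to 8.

-11*log(2) + 3*log(3)

Factor the denominator: y**2 - 3*y - 4 = (y + 1)(y - 4).
Partial fractions: (-y - 16)/((y - 4)*(y + 1)) = 3/(y + 1) - 4/(y - 4).
An antiderivative is F(y) = -4*log(y - 4) + 3*log(y + 1).
Then F(8) - F(5) = (-8*log(2) + 6*log(3)) - (3*log(2) + 3*log(3)) = -11*log(2) + 3*log(3).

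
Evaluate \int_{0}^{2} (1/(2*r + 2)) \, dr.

log(3)/2

An antiderivative is F(r) = log(2*r + 2)/2.
Then F(2) - F(0) = (log(6)/2) - (log(2)/2) = log(3)/2.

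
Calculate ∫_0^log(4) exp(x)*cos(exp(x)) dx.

Let u = exp(x), so du = exp(x) dx. When x = 0, u = 1; when x = log(4), u = 4.
The integral becomes ∫ cos(u) du from 1 to 4, with antiderivative sin(u).
Back in x: F(x) = sin(exp(x)).
Then F(log(4)) - F(0) = (sin(4)) - (sin(1)) = -sin(1) + sin(4).

-sin(1) + sin(4)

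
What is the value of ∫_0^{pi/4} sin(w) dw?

An antiderivative is F(w) = -cos(w).
Then F(pi/4) - F(0) = (-sqrt(2)/2) - (-1) = 1 - sqrt(2)/2.

1 - sqrt(2)/2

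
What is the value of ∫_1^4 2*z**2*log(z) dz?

Integrate by parts once (u = ln z, dv = 2*z**2 dz).
An antiderivative is F(z) = 2*z**3*(3*log(z) - 1)/9.
Then F(4) - F(1) = (-128/9 + 256*log(2)/3) - (-2/9) = -14 + 256*log(2)/3.

-14 + 256*log(2)/3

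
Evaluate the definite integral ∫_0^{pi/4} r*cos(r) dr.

Integrate by parts once (u = r, dv = cos(r) dr).
An antiderivative is F(r) = r*sin(r) + cos(r).
Then F(pi/4) - F(0) = (sqrt(2)*(pi + 4)/8) - (1) = -1 + sqrt(2)*pi/8 + sqrt(2)/2.

-1 + sqrt(2)*pi/8 + sqrt(2)/2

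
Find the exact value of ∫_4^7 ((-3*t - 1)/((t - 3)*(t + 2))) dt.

Factor the denominator: t**2 - t - 6 = (t + 2)(t - 3).
Partial fractions: (-3*t - 1)/((t - 3)*(t + 2)) = -1/(t + 2) - 2/(t - 3).
An antiderivative is F(t) = -2*log(t - 3) - log(t + 2).
Then F(7) - F(4) = (-4*log(2) - 2*log(3)) - (-log(6)) = -log(24).

-log(24)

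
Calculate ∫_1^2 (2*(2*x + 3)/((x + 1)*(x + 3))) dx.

Factor the denominator: x**2 + 4*x + 3 = (x + 3)(x + 1).
Partial fractions: 2*(2*x + 3)/((x + 1)*(x + 3)) = 3/(x + 3) + 1/(x + 1).
An antiderivative is F(x) = log(x + 1) + 3*log(x + 3).
Then F(2) - F(1) = (log(3) + 3*log(5)) - (7*log(2)) = -7*log(2) + log(3) + 3*log(5).

-7*log(2) + log(3) + 3*log(5)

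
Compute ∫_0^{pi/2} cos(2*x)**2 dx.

Use the identity cos^2(2*x) = (1 + cos(4*x))/2.
An antiderivative is F(x) = x/2 + sin(4*x)/8.
Then F(pi/2) - F(0) = (pi/4) - (0) = pi/4.

pi/4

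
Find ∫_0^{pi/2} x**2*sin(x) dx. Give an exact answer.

-2 + pi

Integrate by parts twice (u = x^2, dv = sin(x) dx).
An antiderivative is F(x) = -x**2*cos(x) + 2*x*sin(x) + 2*cos(x).
Then F(pi/2) - F(0) = (pi) - (2) = -2 + pi.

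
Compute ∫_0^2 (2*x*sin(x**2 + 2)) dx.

Let u = x**2 + 2, so du = 2*x dx. When x = 0, u = 2; when x = 2, u = 6.
The integral becomes ∫ sin(u) du from 2 to 6, with antiderivative -cos(u).
Back in x: F(x) = -cos(x**2 + 2).
Then F(2) - F(0) = (-cos(6)) - (-cos(2)) = -cos(6) + cos(2).

-cos(6) + cos(2)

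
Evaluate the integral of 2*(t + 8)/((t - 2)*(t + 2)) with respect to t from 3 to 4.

Factor the denominator: t**2 - 4 = (t + 2)(t - 2).
Partial fractions: 2*(t + 8)/((t - 2)*(t + 2)) = -3/(t + 2) + 5/(t - 2).
An antiderivative is F(t) = 5*log(t - 2) - 3*log(t + 2).
Then F(4) - F(3) = (log(4/27)) - (-3*log(5)) = -3*log(3) + 2*log(2) + 3*log(5).

-3*log(3) + 2*log(2) + 3*log(5)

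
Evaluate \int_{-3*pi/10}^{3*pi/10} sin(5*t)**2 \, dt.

Use the identity sin^2(5*t) = (1 - cos(10*t))/2.
An antiderivative is F(t) = t/2 - sin(10*t)/20.
Then F(3*pi/10) - F(-3*pi/10) = (3*pi/20) - (-3*pi/20) = 3*pi/10.

3*pi/10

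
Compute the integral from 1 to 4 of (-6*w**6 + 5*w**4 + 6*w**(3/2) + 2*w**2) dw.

By the power rule, an antiderivative is F(w) = -6*w**7/7 + 12*w**(5/2)/5 + w**5 + 2*w**3/3.
Then F(4) - F(1) = (-1354496/105) - (337/105) = -451611/35.

-451611/35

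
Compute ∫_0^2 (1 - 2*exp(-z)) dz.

2*exp(-2)

An antiderivative is F(z) = z + 2*exp(-z).
Then F(2) - F(0) = (2*exp(-2) + 2) - (2) = 2*exp(-2).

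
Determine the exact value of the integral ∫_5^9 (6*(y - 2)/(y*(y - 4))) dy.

Factor the denominator: y**2 - 4*y = y(y - 4).
Partial fractions: 6*(y - 2)/(y*(y - 4)) = 3/y + 3/(y - 4).
An antiderivative is F(y) = 3*log(y) + 3*log(y - 4).
Then F(9) - F(5) = (3*log(5) + 6*log(3)) - (3*log(5)) = 6*log(3).

6*log(3)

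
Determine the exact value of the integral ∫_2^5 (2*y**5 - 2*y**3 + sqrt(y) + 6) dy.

-4*sqrt(2)/3 + 10*sqrt(5)/3 + 9801/2

By the power rule, an antiderivative is F(y) = y**6/3 - y**4/2 + 2*y**(3/2)/3 + 6*y.
Then F(5) - F(2) = (10*sqrt(5)/3 + 29555/6) - (4*sqrt(2)/3 + 76/3) = -4*sqrt(2)/3 + 10*sqrt(5)/3 + 9801/2.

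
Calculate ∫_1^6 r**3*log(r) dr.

Integrate by parts once (u = ln r, dv = r**3 dr).
An antiderivative is F(r) = r**4*(4*log(r) - 1)/16.
Then F(6) - F(1) = (-81 + 324*log(2) + 324*log(3)) - (-1/16) = -1295/16 + 324*log(2) + 324*log(3).

-1295/16 + 324*log(2) + 324*log(3)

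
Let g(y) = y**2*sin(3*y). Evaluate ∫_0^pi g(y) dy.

-4/27 + pi**2/3

Integrate by parts twice (u = y^2, dv = sin(3*y) dy).
An antiderivative is F(y) = -y**2*cos(3*y)/3 + 2*y*sin(3*y)/9 + 2*cos(3*y)/27.
Then F(pi) - F(0) = (-2/27 + pi**2/3) - (2/27) = -4/27 + pi**2/3.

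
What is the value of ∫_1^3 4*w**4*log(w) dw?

-968/25 + 972*log(3)/5

Integrate by parts once (u = ln w, dv = 4*w**4 dw).
An antiderivative is F(w) = 4*w**5*(5*log(w) - 1)/25.
Then F(3) - F(1) = (-972/25 + 972*log(3)/5) - (-4/25) = -968/25 + 972*log(3)/5.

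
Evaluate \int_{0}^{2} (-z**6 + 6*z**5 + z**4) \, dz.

1824/35

By the power rule, an antiderivative is F(z) = -z**7/7 + z**6 + z**5/5.
Then F(2) - F(0) = (1824/35) - (0) = 1824/35.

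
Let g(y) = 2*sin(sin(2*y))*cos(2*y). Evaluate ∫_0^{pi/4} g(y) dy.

Let u = sin(2*y), so du = 2*cos(2*y) dy. When y = 0, u = 0; when y = pi/4, u = 1.
The integral becomes ∫ sin(u) du from 0 to 1, with antiderivative -cos(u).
Back in y: F(y) = -cos(sin(2*y)).
Then F(pi/4) - F(0) = (-cos(1)) - (-1) = 1 - cos(1).

1 - cos(1)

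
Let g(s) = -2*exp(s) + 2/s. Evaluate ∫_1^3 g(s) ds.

An antiderivative is F(s) = -2*exp(s) + 2*log(s).
Then F(3) - F(1) = (-2*exp(3) + 2*log(3)) - (-2*exp(1)) = -2*exp(3) + 2*log(3) + 2*exp(1).

-2*exp(3) + 2*log(3) + 2*exp(1)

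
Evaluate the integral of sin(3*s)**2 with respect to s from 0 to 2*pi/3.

pi/3

Use the identity sin^2(3*s) = (1 - cos(6*s))/2.
An antiderivative is F(s) = s/2 - sin(6*s)/12.
Then F(2*pi/3) - F(0) = (pi/3) - (0) = pi/3.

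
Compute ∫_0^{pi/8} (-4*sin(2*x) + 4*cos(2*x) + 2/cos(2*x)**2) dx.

-1 + 2*sqrt(2)

An antiderivative is F(x) = 2*sin(2*x) + 2*cos(2*x) + tan(2*x).
Then F(pi/8) - F(0) = (1 + 2*sqrt(2)) - (2) = -1 + 2*sqrt(2).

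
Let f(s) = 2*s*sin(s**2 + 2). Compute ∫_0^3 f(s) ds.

cos(2) - cos(11)

Let u = s**2 + 2, so du = 2*s ds. When s = 0, u = 2; when s = 3, u = 11.
The integral becomes ∫ sin(u) du from 2 to 11, with antiderivative -cos(u).
Back in s: F(s) = -cos(s**2 + 2).
Then F(3) - F(0) = (-cos(11)) - (-cos(2)) = cos(2) - cos(11).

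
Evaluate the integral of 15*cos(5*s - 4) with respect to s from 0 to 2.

3*sin(4) + 3*sin(6)

Let u = 5*s - 4, so du = 5 ds. When s = 0, u = -4; when s = 2, u = 6.
The integral becomes 3·∫ cos(u) du from -4 to 6, with antiderivative 3*sin(u).
Back in s: F(s) = 3*sin(5*s - 4).
Then F(2) - F(0) = (3*sin(6)) - (-3*sin(4)) = 3*sin(4) + 3*sin(6).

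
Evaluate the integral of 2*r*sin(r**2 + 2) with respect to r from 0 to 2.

Let u = r**2 + 2, so du = 2*r dr. When r = 0, u = 2; when r = 2, u = 6.
The integral becomes ∫ sin(u) du from 2 to 6, with antiderivative -cos(u).
Back in r: F(r) = -cos(r**2 + 2).
Then F(2) - F(0) = (-cos(6)) - (-cos(2)) = -cos(6) + cos(2).

-cos(6) + cos(2)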